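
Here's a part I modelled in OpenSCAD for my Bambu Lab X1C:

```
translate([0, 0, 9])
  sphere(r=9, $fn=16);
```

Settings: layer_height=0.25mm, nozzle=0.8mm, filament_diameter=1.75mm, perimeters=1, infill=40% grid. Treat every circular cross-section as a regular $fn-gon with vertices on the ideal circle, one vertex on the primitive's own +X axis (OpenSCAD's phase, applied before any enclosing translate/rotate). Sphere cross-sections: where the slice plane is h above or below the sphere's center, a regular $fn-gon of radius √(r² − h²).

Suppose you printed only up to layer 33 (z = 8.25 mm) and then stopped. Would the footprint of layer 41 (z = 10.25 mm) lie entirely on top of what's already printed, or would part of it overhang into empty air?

Compare the two slices. At z = 8.25: the sphere: section is a regular 16-gon, circumradius = √(r²−h²) = √(9²−0.75²) = 8.969 (area = (16/2)·8.969²·sin(360°/16) = 246.26 mm²). At z = 10.25: the sphere: section is a regular 16-gon, circumradius = √(r²−h²) = √(9²−1.25²) = 8.913 (area = (16/2)·8.913²·sin(360°/16) = 243.20 mm²). Checking containment: the cross-section at z = 10.25 is a subset of the cross-section at z = 8.25.

entirely on top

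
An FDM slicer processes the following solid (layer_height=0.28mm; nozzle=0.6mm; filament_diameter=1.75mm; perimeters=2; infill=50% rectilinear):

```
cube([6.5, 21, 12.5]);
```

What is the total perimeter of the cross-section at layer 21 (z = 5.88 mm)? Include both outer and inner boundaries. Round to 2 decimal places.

At z = 5.88 mm: the cube (footprint 6.5×21) is included at this height (perimeter 55.00 mm). Overall, the cross-section is a single solid region. Total boundary length (outer) = 55.00 mm.

55.00 mm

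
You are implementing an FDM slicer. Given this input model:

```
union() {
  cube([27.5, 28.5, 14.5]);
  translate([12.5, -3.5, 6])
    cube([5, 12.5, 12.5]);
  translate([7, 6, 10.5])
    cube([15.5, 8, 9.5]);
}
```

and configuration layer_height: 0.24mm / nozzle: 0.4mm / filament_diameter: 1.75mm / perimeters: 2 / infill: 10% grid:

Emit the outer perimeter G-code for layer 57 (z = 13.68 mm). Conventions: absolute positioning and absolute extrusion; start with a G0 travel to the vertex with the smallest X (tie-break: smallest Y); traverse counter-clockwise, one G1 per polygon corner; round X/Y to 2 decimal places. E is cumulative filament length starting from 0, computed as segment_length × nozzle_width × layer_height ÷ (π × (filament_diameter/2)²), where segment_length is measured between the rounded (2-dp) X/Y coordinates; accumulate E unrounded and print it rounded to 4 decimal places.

G0 X0.00 Y0.00 Z13.68
G1 X12.50 Y0.00 E0.4989
G1 X12.50 Y-3.50 E0.6386
G1 X17.50 Y-3.50 E0.8382
G1 X17.50 Y0.00 E0.9778
G1 X27.50 Y0.00 E1.3770
G1 X27.50 Y28.50 E2.5145
G1 X0.00 Y28.50 E3.6121
G1 X0.00 Y0.00 E4.7495

At z = 13.68 mm: the cube (footprint 27.5×28.5) is included at this height; the 5×12.5 cube at (12.5, -3.5) contributes its full rectangle; the cube at (7, 6) is present — its section is the full 15.5×8 rectangle; Merging all regions: the regions partially overlap (shared area 169.00 mm²), so overlapping operands fuse into one piece — 1 connected region. The outline is a single polygon with 8 vertices. Extrusion per mm of travel: 0.4 × 0.24 / (π × 0.875²) = 0.039912. Accumulating E over each segment gives final E = 4.7495.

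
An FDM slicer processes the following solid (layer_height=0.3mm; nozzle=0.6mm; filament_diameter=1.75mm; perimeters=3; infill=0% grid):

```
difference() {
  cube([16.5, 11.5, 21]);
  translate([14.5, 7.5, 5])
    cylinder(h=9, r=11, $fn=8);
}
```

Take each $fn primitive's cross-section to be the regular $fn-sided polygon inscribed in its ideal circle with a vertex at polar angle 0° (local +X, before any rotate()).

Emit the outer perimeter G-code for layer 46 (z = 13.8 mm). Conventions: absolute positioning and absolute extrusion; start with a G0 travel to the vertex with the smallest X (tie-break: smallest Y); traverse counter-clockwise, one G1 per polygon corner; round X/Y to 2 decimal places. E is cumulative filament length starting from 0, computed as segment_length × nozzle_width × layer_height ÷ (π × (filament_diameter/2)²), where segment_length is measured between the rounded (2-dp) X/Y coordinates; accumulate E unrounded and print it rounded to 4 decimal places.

G0 X0.00 Y0.00 Z13.80
G1 X6.61 Y0.00 E0.4947
G1 X3.50 Y7.50 E1.1023
G1 X5.16 Y11.50 E1.4264
G1 X0.00 Y11.50 E1.8125
G1 X0.00 Y0.00 E2.6731

At z = 13.8 mm: the cube is present — its section is the full 16.5×11.5 rectangle; the r=11 cylinder at (14.5, 7.5) gives a regular 8-gon of circumradius 11 (constant along its height); After the difference (first − rest): starting from the 16.5×11.5 cube, the r=11 cylinder at (14.5, 7.5) partially overlaps it — only the 134.54 mm² overlap (of its 342.24 mm²) is removed, clipping the outline — 1 connected region. The outline is a single polygon with 5 vertices. Extrusion per mm of travel: 0.6 × 0.3 / (π × 0.875²) = 0.074835. Accumulating E over each segment gives final E = 2.6731.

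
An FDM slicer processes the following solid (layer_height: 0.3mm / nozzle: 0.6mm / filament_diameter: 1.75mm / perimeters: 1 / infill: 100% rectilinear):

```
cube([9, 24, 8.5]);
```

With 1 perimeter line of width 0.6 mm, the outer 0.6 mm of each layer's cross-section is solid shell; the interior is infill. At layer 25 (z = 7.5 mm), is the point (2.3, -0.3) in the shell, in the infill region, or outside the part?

At z = 7.5 mm: the cube (footprint 9×24) is included at this height. Overall, the cross-section is a single solid region. The nearest boundary edge runs (0.00, 0.00)→(9.00, 0.00); distance from the point to it = 0.30 mm. The point is not inside any of the regions above, so it lies outside the cross-section (0.30 mm from the nearest boundary).

outside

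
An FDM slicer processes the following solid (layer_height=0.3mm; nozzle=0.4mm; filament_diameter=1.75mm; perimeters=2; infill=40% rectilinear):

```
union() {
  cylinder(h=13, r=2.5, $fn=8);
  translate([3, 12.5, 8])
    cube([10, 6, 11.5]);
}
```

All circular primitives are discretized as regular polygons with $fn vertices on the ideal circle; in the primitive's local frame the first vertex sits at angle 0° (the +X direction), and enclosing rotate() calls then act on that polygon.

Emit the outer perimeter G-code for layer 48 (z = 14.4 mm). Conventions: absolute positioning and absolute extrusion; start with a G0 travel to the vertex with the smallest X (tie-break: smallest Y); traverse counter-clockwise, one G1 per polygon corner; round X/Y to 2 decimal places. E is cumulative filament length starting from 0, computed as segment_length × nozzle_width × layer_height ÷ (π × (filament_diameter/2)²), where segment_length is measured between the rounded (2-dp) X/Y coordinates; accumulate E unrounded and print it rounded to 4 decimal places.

At z = 14.4 mm: the cylinder is not intersected at this z (z outside [0, 13]); the cube at (3, 12.5) is present — its section is the full 10×6 rectangle; Taking the union: only the 10×6 cube at (3, 12.5) is present, so the union is just that shape — 1 connected region. The outline is a single polygon with 4 vertices. Extrusion per mm of travel: 0.4 × 0.3 / (π × 0.875²) = 0.049890. Accumulating E over each segment gives final E = 1.5965.

G0 X3.00 Y12.50 Z14.40
G1 X13.00 Y12.50 E0.4989
G1 X13.00 Y18.50 E0.7982
G1 X3.00 Y18.50 E1.2971
G1 X3.00 Y12.50 E1.5965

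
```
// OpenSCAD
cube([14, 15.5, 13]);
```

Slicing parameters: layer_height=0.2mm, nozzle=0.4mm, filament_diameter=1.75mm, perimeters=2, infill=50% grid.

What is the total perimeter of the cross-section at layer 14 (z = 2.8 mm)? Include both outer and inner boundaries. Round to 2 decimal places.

59.00 mm

At z = 2.8 mm: the 14×15.5 cube contributes its full rectangle (perimeter 59.00 mm). Overall, the cross-section is a single solid region. Total boundary length (outer) = 59.00 mm.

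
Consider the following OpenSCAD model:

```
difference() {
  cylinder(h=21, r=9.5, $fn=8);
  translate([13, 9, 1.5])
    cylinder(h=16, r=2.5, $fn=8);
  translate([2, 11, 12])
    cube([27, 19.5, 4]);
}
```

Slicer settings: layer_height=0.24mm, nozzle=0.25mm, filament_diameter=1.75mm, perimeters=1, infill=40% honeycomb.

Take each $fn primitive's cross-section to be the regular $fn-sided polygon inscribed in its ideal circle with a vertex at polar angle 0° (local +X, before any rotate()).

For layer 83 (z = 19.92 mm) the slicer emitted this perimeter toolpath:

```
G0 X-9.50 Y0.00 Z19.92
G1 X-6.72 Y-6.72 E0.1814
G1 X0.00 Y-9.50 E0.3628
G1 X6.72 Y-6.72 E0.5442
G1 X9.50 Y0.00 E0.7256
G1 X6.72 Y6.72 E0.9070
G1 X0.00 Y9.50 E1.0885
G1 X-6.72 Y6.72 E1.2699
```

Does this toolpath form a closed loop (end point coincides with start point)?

no

Start point (G0): (-9.50, 0.00). End point (last G1): the path does not return to the start — open.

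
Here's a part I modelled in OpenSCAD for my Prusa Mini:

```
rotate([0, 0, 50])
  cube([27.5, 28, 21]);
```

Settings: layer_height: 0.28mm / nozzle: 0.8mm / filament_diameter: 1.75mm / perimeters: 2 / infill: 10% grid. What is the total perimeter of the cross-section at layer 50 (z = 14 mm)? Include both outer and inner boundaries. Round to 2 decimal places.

111.00 mm

At z = 14 mm: the cube is present — its section is the full 27.5×28 rectangle (perimeter 111.00 mm); (rotated 50° about Z; rotation is an isometry so areas/perimeters/island counts are preserved). Overall, the cross-section is a single solid region. Total boundary length (outer) = 111.00 mm.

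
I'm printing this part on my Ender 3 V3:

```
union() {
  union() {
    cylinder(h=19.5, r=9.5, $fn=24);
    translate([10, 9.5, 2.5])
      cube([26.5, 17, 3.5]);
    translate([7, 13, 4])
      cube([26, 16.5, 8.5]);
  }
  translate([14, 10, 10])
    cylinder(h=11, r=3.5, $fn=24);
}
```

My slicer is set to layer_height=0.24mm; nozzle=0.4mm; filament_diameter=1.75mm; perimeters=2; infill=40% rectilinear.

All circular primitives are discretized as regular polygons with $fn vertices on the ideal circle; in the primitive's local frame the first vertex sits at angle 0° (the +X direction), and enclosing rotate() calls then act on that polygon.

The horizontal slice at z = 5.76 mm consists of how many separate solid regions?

At z = 5.76 mm: the r=9.5 cylinder contributes a regular 24-gon of circumradius 9.5; the cube at (10, 9.5) (footprint 26.5×17) is included at this height; the 26×16.5 cube at (7, 13) contributes its full rectangle; Merging all regions: the regions partially overlap (shared area 310.50 mm²), so overlapping operands fuse into one piece — 2 connected regions; the cylinder at (14, 10) is absent (z outside [10, 21]); Combining (union): only the result so far is present, so the union is just that shape — 2 connected regions. The result has 2 disconnected regions.

2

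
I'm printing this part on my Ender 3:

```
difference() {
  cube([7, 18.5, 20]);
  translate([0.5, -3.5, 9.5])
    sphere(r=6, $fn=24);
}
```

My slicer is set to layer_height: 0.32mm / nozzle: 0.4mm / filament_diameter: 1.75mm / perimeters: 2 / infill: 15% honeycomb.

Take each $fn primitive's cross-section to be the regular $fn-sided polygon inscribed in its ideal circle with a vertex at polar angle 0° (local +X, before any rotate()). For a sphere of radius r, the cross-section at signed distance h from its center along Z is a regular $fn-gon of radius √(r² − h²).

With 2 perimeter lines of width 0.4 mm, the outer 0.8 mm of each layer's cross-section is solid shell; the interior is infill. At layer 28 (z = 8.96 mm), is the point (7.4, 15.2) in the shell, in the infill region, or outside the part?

At z = 8.96 mm: the cube is present — its section is the full 7×18.5 rectangle; the r=6 sphere at (0.5, -3.5) slices to a regular 24-gon of circumradius 5.976 (√(r²−h²) with h=0.54 from center); Subtracting the remaining from the first: starting from the 7×18.5 cube, the r=6 sphere at (0.5, -3.5) partially overlaps it — only the 9.42 mm² overlap (of its 110.90 mm²) is removed, clipping the outline — 1 connected region. Overall, the cross-section is a single solid region. The nearest boundary edge runs (7.00, 18.50)→(7.00, 0.00); distance from the point to it = 0.40 mm. The point is not inside any of the regions above, so it lies outside the cross-section (0.40 mm from the nearest boundary).

outside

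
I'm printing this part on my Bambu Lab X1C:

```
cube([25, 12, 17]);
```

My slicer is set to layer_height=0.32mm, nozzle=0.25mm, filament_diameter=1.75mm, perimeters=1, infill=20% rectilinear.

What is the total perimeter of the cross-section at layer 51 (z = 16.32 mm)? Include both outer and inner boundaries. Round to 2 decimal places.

At z = 16.32 mm: the cube (footprint 25×12) is included at this height (perimeter 74.00 mm). Overall, the cross-section is a single solid region. Total boundary length (outer) = 74.00 mm.

74.00 mm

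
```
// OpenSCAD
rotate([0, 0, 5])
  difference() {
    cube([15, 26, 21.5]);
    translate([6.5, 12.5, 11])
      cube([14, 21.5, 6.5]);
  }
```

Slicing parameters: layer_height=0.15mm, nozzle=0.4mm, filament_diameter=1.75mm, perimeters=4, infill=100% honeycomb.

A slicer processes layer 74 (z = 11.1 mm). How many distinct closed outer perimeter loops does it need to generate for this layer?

At z = 11.1 mm: the cube (footprint 15×26) is included at this height; the cube at (6.5, 12.5) is present — its section is the full 14×21.5 rectangle; Subtracting the remaining from the first: starting from the 15×26 cube, the 14×21.5 cube at (6.5, 12.5) partially overlaps it — only the 114.75 mm² overlap (of its 301.00 mm²) is removed, clipping the outline — 1 connected region; (rotated 5° about Z; rotation is an isometry so areas/perimeters/island counts are preserved). The result has 1 disconnected region.

1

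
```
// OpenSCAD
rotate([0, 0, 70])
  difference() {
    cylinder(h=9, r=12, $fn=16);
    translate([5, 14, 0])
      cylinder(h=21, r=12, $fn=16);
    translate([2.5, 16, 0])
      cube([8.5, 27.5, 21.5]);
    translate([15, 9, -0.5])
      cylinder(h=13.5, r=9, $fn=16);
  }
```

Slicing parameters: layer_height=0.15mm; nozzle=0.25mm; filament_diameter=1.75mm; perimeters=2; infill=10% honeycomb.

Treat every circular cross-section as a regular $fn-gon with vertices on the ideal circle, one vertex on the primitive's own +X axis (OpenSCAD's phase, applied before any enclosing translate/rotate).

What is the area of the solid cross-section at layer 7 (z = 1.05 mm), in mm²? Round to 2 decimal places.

322.54 mm²

At z = 1.05 mm: the r=12 cylinder gives a regular 16-gon of circumradius 12 (constant along its height) (area = (16/2)·12.000²·sin(360°/16) = 440.85 mm²); the cylinder at (5, 14): section is a regular 16-gon, circumradius r=12 (area = (16/2)·12.000²·sin(360°/16) = 440.85 mm²); the cube at (2.5, 16) is present — its section is the full 8.5×27.5 rectangle (area 233.75 mm²); the r=9 cylinder at (15, 9) contributes a regular 16-gon of circumradius 9 (area = (16/2)·9.000²·sin(360°/16) = 247.98 mm²); After the difference (first − rest): starting from the r=12 cylinder (440.85 mm²), the r=12 cylinder at (5, 14) partially overlaps it — only the 113.55 mm² overlap (of its 440.85 mm²) is removed, clipping the outline; the 8.5×27.5 cube at (2.5, 16) misses the remaining region (no effect); the r=9 cylinder at (15, 9) partially overlaps it — only the 4.76 mm² overlap (of its 247.98 mm²) is removed, clipping the outline — area = 322.54 mm²; (whole slice rotated 70° about Z — lengths, areas and connectivity unchanged). Overall, the cross-section is a single solid region. Net area = 322.54 mm².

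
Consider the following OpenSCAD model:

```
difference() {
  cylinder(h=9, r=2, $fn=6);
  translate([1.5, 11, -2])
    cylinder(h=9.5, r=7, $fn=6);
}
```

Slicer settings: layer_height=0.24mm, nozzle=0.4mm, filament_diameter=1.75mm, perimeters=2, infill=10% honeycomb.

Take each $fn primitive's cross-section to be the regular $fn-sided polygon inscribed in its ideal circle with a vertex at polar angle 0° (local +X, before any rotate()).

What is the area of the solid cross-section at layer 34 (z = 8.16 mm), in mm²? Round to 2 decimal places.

10.39 mm²

At z = 8.16 mm: the cylinder: section is a regular 6-gon, circumradius r=2 (area = (6/2)·2.000²·sin(360°/6) = 10.39 mm²); the cylinder at (1.5, 11) is not intersected at this z (z outside [-2, 7.5]); Subtracting the remaining from the first: none of the subtracted shapes is present at this height, so the r=2 cylinder is unchanged — area = 10.39 mm². Overall, the cross-section is a single solid region. Net area = 10.39 mm².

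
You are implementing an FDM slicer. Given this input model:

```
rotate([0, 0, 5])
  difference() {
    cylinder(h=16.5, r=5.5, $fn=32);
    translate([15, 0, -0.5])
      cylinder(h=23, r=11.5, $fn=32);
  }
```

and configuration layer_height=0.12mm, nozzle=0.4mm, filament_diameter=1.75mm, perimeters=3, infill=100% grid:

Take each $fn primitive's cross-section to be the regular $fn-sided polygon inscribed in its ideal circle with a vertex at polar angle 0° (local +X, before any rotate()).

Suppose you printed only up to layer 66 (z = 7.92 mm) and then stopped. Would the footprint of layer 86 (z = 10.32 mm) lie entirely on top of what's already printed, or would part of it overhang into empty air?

entirely on top

Compare the two slices. At z = 7.92: the cylinder: section is a regular 32-gon, circumradius r=5.5 (area = (32/2)·5.500²·sin(360°/32) = 94.42 mm²); the r=11.5 cylinder at (15, 0) contributes a regular 32-gon of circumradius 11.5 (area = (32/2)·11.500²·sin(360°/32) = 412.81 mm²); Subtracting the remaining from the first: starting from the r=5.5 cylinder (94.42 mm²), the r=11.5 cylinder at (15, 0) partially overlaps it — only the 9.56 mm² overlap (of its 412.81 mm²) is removed, clipping the outline — area = 84.86 mm²; (rotated 5° about Z; rotation is an isometry so areas/perimeters/island counts are preserved). At z = 10.32: the r=5.5 cylinder gives a regular 32-gon of circumradius 5.5 (constant along its height) (area = (32/2)·5.500²·sin(360°/32) = 94.42 mm²); the r=11.5 cylinder at (15, 0) contributes a regular 32-gon of circumradius 11.5 (area = (32/2)·11.500²·sin(360°/32) = 412.81 mm²); After the difference (first − rest): starting from the r=5.5 cylinder (94.42 mm²), the r=11.5 cylinder at (15, 0) partially overlaps it — only the 9.56 mm² overlap (of its 412.81 mm²) is removed, clipping the outline — area = 84.86 mm²; (rotated 5° about Z; rotation is an isometry so areas/perimeters/island counts are preserved). Checking containment: the cross-section at z = 10.32 is a subset of the cross-section at z = 7.92.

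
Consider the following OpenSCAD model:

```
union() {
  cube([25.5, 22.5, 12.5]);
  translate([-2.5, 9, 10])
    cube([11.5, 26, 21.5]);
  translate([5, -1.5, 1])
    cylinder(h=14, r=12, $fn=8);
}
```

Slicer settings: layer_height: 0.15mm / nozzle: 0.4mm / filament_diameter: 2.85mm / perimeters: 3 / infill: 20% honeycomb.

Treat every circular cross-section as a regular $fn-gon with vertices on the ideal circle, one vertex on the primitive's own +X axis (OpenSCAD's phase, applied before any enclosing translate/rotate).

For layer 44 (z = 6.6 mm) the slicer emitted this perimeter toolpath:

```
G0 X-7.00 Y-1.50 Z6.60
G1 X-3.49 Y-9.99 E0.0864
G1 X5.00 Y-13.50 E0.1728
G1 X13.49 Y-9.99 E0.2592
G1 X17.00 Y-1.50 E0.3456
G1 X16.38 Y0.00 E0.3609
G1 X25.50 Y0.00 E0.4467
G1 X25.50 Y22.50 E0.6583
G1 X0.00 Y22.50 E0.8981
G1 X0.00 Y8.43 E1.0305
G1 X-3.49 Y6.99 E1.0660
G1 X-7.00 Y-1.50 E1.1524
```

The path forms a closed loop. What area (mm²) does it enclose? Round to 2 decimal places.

849.59 mm²

Apply the shoelace formula to the sequence of (X, Y) vertices; enclosed area = 849.59 mm².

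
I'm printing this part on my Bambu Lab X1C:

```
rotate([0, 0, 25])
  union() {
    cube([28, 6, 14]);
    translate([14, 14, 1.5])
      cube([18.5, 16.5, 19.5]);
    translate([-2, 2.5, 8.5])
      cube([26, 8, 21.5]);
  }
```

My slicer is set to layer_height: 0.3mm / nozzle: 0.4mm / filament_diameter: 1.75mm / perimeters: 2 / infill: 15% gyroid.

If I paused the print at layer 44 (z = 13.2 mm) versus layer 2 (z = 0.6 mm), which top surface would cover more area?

layer 44 (z = 13.2 mm)

Layer 44 (z = 13.2): the cube (footprint 28×6) is included at this height (area 168.00 mm²); the cube at (14, 14) is present — its section is the full 18.5×16.5 rectangle (area 305.25 mm²); the cube at (-2, 2.5) is present — its section is the full 26×8 rectangle (area 208.00 mm²); Taking the union: the regions partially overlap — summed areas 681.25 mm² minus the doubly-counted overlap 84.00 mm² gives 597.25 mm² — area = 597.25 mm²; (whole slice rotated 25° about Z — lengths, areas and connectivity unchanged). So its area = 597.25 mm². Layer 2 (z = 0.6): the cube is present — its section is the full 28×6 rectangle (area 168.00 mm²); the cube at (14, 14) does not reach this height (z outside [1.5, 21]); the cube at (-2, 2.5) does not reach this height (z outside [8.5, 30]); Combining (union): only the 28×6 cube is present, so the union is just that shape — area = 168.00 mm²; (rotated 25° about Z; rotation is an isometry so areas/perimeters/island counts are preserved). So its area = 168.00 mm². Layer 44 is larger (597.25 vs 168.00 mm²).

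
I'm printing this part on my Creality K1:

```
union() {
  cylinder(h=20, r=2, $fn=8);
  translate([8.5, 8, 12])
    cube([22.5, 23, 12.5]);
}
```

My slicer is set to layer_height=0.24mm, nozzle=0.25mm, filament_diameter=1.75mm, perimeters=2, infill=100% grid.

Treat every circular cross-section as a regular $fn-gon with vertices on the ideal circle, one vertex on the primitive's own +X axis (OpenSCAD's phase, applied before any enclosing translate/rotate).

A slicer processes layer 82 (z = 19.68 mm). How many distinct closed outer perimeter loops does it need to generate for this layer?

At z = 19.68 mm: the r=2 cylinder gives a regular 8-gon of circumradius 2 (constant along its height); the cube at (8.5, 8) (footprint 22.5×23) is included at this height; Taking the union: the 2 present regions are separate (no shared area or edge), so areas and boundary lengths simply add and each stays a separate island — 2 connected regions. The result has 2 disconnected regions.

2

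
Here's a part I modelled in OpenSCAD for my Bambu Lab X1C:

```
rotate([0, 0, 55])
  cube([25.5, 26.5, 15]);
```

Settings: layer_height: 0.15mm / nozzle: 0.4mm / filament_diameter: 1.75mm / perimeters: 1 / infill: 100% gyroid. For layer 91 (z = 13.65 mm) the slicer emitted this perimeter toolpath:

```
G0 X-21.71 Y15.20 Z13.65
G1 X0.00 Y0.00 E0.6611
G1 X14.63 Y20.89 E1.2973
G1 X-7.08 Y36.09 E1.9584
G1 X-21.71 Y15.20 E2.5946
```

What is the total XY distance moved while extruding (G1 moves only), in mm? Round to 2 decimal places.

Sum the Euclidean lengths of each G1 segment: total = 104.01 mm.

104.01 mm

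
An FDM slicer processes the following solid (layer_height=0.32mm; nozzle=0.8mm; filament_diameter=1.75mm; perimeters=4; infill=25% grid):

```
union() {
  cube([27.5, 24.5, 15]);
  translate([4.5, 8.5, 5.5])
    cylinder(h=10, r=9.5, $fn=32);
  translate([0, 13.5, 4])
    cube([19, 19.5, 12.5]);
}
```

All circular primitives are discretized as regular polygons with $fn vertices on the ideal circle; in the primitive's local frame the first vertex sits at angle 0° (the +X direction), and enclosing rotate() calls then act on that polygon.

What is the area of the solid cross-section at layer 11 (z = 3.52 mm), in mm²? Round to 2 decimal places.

At z = 3.52 mm: the cube is present — its section is the full 27.5×24.5 rectangle (area 673.75 mm²); the cylinder at (4.5, 8.5) is not intersected at this z (z outside [5.5, 15.5]); the cube at (0, 13.5) is absent (z outside [4, 16.5]); Combining (union): only the 27.5×24.5 cube is present, so the union is just that shape — area = 673.75 mm². Overall, the cross-section is a single solid region. Net area = 673.75 mm².

673.75 mm²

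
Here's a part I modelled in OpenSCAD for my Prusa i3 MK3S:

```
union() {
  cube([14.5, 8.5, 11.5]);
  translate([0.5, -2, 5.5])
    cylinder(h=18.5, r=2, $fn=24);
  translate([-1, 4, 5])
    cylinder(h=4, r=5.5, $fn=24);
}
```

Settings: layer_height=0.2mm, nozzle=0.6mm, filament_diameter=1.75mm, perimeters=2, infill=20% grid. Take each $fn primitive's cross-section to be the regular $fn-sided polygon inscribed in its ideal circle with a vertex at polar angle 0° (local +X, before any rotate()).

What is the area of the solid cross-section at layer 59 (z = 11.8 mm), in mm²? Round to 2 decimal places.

12.42 mm²

At z = 11.8 mm: the cube is not intersected at this z (z outside [0, 11.5]); the cylinder at (0.5, -2): section is a regular 24-gon, circumradius r=2 (area = (24/2)·2.000²·sin(360°/24) = 12.42 mm²); the cylinder at (-1, 4) is not intersected at this z (z outside [5, 9]); Taking the union: only the r=2 cylinder at (0.5, -2) is present, so the union is just that shape — area = 12.42 mm². Overall, the cross-section is a single solid region. Net area = 12.42 mm².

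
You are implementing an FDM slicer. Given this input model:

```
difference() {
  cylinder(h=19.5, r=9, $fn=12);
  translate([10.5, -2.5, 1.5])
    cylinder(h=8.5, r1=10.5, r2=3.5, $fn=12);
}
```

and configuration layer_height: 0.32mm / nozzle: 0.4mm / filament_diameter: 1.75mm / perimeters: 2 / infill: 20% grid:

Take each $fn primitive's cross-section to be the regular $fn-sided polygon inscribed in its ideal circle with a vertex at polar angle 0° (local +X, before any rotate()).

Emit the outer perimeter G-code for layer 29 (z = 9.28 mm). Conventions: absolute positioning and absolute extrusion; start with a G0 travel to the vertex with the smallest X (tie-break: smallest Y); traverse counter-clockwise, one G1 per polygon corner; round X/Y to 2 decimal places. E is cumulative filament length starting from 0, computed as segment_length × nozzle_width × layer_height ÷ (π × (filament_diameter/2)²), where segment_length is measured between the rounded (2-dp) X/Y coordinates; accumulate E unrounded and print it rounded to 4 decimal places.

At z = 9.28 mm: the r=9 cylinder contributes a regular 12-gon of circumradius 9; the cone at (10.5, -2.5) (r1=10.5→r2=3.5) has section circumradius 4.093 here — a regular 12-gon; After the difference (first − rest): starting from the r=9 cylinder, the cone at (10.5, -2.5) partially overlaps it — only the 8.68 mm² overlap (of its 50.26 mm²) is removed, clipping the outline — 1 connected region. The outline is a single polygon with 16 vertices. Extrusion per mm of travel: 0.4 × 0.32 / (π × 0.875²) = 0.053216. Accumulating E over each segment gives final E = 3.0132.

G0 X-9.00 Y0.00 Z9.28
G1 X-7.79 Y-4.50 E0.2480
G1 X-4.50 Y-7.79 E0.4956
G1 X0.00 Y-9.00 E0.7436
G1 X4.50 Y-7.79 E0.9915
G1 X7.35 Y-4.94 E1.2060
G1 X6.96 Y-4.55 E1.2354
G1 X6.41 Y-2.50 E1.3483
G1 X6.96 Y-0.45 E1.4613
G1 X8.45 Y1.04 E1.5734
G1 X8.70 Y1.11 E1.5872
G1 X7.79 Y4.50 E1.7740
G1 X4.50 Y7.79 E2.0216
G1 X0.00 Y9.00 E2.2696
G1 X-4.50 Y7.79 E2.5176
G1 X-7.79 Y4.50 E2.7652
G1 X-9.00 Y0.00 E3.0132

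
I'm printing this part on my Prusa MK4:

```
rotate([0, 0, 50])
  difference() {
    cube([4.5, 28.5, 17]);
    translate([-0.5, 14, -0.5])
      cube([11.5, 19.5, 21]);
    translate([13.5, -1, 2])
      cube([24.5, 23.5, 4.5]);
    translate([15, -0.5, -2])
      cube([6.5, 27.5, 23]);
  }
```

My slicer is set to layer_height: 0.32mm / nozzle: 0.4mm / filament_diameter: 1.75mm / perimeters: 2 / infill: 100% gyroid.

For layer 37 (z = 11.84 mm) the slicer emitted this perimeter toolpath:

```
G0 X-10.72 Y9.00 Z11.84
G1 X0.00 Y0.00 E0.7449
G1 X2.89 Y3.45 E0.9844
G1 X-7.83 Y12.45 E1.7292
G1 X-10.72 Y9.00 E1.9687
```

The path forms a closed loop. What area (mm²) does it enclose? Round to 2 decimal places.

Apply the shoelace formula to the sequence of (X, Y) vertices; enclosed area = 62.99 mm².

62.99 mm²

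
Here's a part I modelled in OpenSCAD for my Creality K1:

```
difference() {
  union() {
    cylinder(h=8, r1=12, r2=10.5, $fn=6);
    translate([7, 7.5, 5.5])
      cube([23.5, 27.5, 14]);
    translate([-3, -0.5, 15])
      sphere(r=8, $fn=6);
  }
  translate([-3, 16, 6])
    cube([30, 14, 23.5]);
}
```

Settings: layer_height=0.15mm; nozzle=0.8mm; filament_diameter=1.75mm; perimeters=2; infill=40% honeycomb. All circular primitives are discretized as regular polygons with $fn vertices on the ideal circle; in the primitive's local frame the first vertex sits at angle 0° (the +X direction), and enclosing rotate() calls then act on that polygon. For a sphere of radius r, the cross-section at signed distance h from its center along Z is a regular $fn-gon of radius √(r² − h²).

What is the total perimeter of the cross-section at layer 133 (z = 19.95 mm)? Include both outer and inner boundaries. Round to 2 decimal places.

37.71 mm

At z = 19.95 mm: the cone does not reach this height (z outside [0, 8]); the cube at (7, 7.5) does not reach this height (z outside [5.5, 19.5]); the r=8 sphere at (-3, -0.5) slices to a regular 6-gon of circumradius 6.285 (√(r²−h²) with h=4.95 from center) (perimeter = 2·6·6.285·sin(180°/6) = 37.71 mm); Combining (union): only the r=8 sphere at (-3, -0.5) is present, so the union is just that shape — boundary = 37.71 mm; the cube at (-3, 16) (footprint 30×14) is included at this height (perimeter 88.00 mm); After the difference (first − rest): starting from that combined region, the 30×14 cube at (-3, 16) misses the remaining region (no effect) — boundary = 37.71 mm. Overall, the cross-section is a single solid region. Total boundary length (outer) = 37.71 mm.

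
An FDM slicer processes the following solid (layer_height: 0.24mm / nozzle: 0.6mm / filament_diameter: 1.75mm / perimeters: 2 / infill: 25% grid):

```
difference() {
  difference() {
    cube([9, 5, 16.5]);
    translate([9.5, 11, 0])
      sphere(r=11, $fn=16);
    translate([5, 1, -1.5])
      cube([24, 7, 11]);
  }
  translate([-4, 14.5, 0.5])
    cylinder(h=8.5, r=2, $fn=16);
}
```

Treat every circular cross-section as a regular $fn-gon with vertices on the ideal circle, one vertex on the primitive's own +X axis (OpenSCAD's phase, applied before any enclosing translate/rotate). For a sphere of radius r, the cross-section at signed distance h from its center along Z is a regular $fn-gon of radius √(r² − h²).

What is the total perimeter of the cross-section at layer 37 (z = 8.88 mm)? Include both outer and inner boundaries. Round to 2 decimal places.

28.00 mm

At z = 8.88 mm: the cube is present — its section is the full 9×5 rectangle (perimeter 28.00 mm); the r=11 sphere at (9.5, 11) slices to a regular 16-gon of circumradius 6.492 (√(r²−h²) with h=8.88 from center) (perimeter = 2·16·6.492·sin(180°/16) = 40.53 mm); the 24×7 cube at (5, 1) contributes its full rectangle (perimeter 62.00 mm); After the difference (first − rest): starting from the 9×5 cube, the r=11 sphere at (9.5, 11) partially overlaps it — only the 0.39 mm² overlap (of its 129.03 mm²) is removed, clipping the outline; the 24×7 cube at (5, 1) partially overlaps it — only the 15.61 mm² overlap (of its 168.00 mm²) is removed, clipping the outline — boundary = 28.00 mm; the cylinder at (-4, 14.5): section is a regular 16-gon, circumradius r=2 (perimeter = 2·16·2.000·sin(180°/16) = 12.49 mm); Subtracting the remaining from the first: starting from the result so far, the r=2 cylinder at (-4, 14.5) misses the remaining region (no effect) — boundary = 28.00 mm. Overall, the cross-section is a single solid region. Total boundary length (outer) = 28.00 mm.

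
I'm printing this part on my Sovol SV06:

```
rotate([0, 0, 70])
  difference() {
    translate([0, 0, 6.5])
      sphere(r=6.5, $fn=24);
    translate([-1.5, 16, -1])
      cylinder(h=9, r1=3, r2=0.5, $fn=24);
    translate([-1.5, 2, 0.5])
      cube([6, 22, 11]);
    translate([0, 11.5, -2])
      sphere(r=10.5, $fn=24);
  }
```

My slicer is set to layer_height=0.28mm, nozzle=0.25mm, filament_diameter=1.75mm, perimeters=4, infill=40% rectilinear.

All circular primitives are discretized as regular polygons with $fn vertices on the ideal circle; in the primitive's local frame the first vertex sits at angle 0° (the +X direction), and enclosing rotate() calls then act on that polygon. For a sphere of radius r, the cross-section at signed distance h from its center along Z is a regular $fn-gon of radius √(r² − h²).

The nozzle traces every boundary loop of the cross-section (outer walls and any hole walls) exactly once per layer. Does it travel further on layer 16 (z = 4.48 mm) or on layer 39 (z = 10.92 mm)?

layer 16 (z = 4.48 mm)

Layer 16 (z = 4.48): the r=6.5 sphere slices to a regular 24-gon of circumradius 6.178 (√(r²−h²) with h=2.02 from center) (perimeter = 2·24·6.178·sin(180°/24) = 38.71 mm); the cone at (-1.5, 16) (r1=3→r2=0.5) has section circumradius 1.478 here — a regular 24-gon (perimeter = 2·24·1.478·sin(180°/24) = 9.26 mm); the 6×22 cube at (-1.5, 2) contributes its full rectangle (perimeter 56.00 mm); the r=10.5 sphere at (0, 11.5) slices to a regular 24-gon of circumradius 8.262 (√(r²−h²) with h=6.48 from center) (perimeter = 2·24·8.262·sin(180°/24) = 51.76 mm); Taking the first minus the rest: starting from the r=6.5 sphere, the cone at (-1.5, 16) misses the remaining region (no effect); the 6×22 cube at (-1.5, 2) partially overlaps it — only the 22.04 mm² overlap (of its 132.00 mm²) is removed, clipping the outline; the r=10.5 sphere at (0, 11.5) partially overlaps it — only the 4.14 mm² overlap (of its 212.00 mm²) is removed, clipping the outline — boundary = 41.55 mm; (rotated 70° about Z; rotation is an isometry so areas/perimeters/island counts are preserved). So its perimeter = 41.55 mm. Layer 39 (z = 10.92): the sphere: section is a regular 24-gon, circumradius = √(r²−h²) = √(6.5²−4.42²) = 4.766 (perimeter = 2·24·4.766·sin(180°/24) = 29.86 mm); the cone at (-1.5, 16) is not intersected at this z (z outside [-1, 8]); the 6×22 cube at (-1.5, 2) contributes its full rectangle (perimeter 56.00 mm); the sphere at (0, 11.5) does not reach this height (|z−center|=12.920 > r=10.5); Subtracting the remaining from the first: starting from the r=6.5 sphere, the 6×22 cube at (-1.5, 2) partially overlaps it — only the 12.44 mm² overlap (of its 132.00 mm²) is removed, clipping the outline — boundary = 31.21 mm; (whole slice rotated 70° about Z — lengths, areas and connectivity unchanged). So its perimeter = 31.21 mm. Layer 16 is larger (41.55 vs 31.21 mm).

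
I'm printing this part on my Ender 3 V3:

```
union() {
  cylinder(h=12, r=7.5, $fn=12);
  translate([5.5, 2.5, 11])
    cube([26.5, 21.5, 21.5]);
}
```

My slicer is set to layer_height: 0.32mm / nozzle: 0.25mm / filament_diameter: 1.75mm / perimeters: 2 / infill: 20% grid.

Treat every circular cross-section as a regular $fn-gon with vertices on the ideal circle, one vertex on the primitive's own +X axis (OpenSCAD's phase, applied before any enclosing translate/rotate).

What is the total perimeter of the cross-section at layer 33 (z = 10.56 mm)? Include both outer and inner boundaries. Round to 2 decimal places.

46.59 mm

At z = 10.56 mm: the r=7.5 cylinder gives a regular 12-gon of circumradius 7.5 (constant along its height) (perimeter = 2·12·7.500·sin(180°/12) = 46.59 mm); the cube at (5.5, 2.5) is not intersected at this z (z outside [11, 32.5]); Combining (union): only the r=7.5 cylinder is present, so the union is just that shape — boundary = 46.59 mm. Overall, the cross-section is a single solid region. Total boundary length (outer) = 46.59 mm.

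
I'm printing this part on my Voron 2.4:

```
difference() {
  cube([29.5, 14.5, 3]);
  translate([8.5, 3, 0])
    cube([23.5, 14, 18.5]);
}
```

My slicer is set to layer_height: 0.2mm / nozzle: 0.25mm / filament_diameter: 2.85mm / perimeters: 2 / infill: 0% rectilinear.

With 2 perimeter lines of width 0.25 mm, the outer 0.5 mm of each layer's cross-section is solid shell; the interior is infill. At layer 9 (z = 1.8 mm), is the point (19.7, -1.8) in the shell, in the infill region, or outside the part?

At z = 1.8 mm: the cube (footprint 29.5×14.5) is included at this height; the 23.5×14 cube at (8.5, 3) contributes its full rectangle; Subtracting the remaining from the first: starting from the 29.5×14.5 cube, the 23.5×14 cube at (8.5, 3) partially overlaps it — only the 241.50 mm² overlap (of its 329.00 mm²) is removed, clipping the outline — 1 connected region. Overall, the cross-section is a single solid region. The nearest boundary edge runs (29.50, 0.00)→(0.00, 0.00); distance from the point to it = 1.80 mm. The point is not inside any of the regions above, so it lies outside the cross-section (1.80 mm from the nearest boundary).

outside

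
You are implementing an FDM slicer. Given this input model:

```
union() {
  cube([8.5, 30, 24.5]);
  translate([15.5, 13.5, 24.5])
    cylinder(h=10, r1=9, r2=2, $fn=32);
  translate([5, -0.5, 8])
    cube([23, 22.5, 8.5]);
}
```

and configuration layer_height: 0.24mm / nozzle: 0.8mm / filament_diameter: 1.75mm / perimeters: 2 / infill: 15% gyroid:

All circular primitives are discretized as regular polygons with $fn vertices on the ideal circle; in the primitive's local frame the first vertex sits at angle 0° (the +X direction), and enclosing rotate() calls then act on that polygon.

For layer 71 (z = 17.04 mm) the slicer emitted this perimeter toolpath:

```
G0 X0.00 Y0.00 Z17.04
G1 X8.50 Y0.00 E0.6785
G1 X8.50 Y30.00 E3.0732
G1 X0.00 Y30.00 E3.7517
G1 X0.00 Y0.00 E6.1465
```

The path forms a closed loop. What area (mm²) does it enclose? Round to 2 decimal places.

255.00 mm²

Apply the shoelace formula to the sequence of (X, Y) vertices; enclosed area = 255.00 mm².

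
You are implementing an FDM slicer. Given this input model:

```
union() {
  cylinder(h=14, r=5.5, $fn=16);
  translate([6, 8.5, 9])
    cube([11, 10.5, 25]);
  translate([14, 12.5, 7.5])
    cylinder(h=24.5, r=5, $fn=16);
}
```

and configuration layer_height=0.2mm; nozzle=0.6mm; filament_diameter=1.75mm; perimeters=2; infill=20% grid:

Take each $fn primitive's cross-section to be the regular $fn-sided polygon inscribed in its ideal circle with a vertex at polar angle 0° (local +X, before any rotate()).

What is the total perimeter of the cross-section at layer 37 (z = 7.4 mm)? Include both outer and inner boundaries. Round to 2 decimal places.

At z = 7.4 mm: the r=5.5 cylinder gives a regular 16-gon of circumradius 5.5 (constant along its height) (perimeter = 2·16·5.500·sin(180°/16) = 34.34 mm); the cube at (6, 8.5) is not intersected at this z (z outside [9, 34]); the cylinder at (14, 12.5) is absent (z outside [7.5, 32]); Combining (union): only the r=5.5 cylinder is present, so the union is just that shape — boundary = 34.34 mm. Overall, the cross-section is a single solid region. Total boundary length (outer) = 34.34 mm.

34.34 mm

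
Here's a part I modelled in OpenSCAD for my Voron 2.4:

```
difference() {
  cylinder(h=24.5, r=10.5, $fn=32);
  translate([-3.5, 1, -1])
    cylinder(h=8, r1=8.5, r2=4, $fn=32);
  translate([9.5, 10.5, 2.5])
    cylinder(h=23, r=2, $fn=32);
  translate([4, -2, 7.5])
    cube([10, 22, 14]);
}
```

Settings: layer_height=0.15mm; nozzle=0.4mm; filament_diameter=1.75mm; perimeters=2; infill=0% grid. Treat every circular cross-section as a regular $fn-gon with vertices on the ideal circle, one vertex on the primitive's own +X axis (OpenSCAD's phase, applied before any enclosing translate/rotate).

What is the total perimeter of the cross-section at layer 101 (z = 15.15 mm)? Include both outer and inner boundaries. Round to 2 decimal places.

69.50 mm

At z = 15.15 mm: the r=10.5 cylinder gives a regular 32-gon of circumradius 10.5 (constant along its height) (perimeter = 2·32·10.500·sin(180°/32) = 65.87 mm); the cone at (-3.5, 1) does not reach this height (z outside [-1, 7]); the cylinder at (9.5, 10.5): section is a regular 32-gon, circumradius r=2 (perimeter = 2·32·2.000·sin(180°/32) = 12.55 mm); the cube at (4, -2) (footprint 10×22) is included at this height (perimeter 64.00 mm); Taking the first minus the rest: starting from the r=10.5 cylinder, the r=2 cylinder at (9.5, 10.5) misses the remaining region (no effect); the 10×22 cube at (4, -2) partially overlaps it — only the 58.02 mm² overlap (of its 220.00 mm²) is removed, clipping the outline — boundary = 69.50 mm. Overall, the cross-section is a single solid region. Total boundary length (outer) = 69.50 mm.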